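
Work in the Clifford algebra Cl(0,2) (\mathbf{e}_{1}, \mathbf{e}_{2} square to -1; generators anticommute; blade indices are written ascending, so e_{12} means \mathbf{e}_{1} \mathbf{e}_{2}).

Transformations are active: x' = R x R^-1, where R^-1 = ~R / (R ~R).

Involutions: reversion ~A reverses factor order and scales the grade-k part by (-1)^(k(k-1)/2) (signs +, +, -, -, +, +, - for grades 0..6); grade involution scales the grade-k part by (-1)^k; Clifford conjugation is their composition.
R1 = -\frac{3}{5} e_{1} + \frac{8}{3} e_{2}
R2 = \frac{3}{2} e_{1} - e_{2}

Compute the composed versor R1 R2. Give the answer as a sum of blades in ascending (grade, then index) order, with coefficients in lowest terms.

Distribute over the terms of R1 (each basis-blade product reordered to ascending indices, repeated generators contracted through their squares):
(-\frac{3}{5} e_{1}) R2 = \frac{9}{10} + \frac{3}{5} e_{12}
(\frac{8}{3} e_{2}) R2 = \frac{8}{3} - 4 e_{12}
Summing the partial products and collecting blades:
Answer: \frac{107}{30} - \frac{17}{5} e_{12}


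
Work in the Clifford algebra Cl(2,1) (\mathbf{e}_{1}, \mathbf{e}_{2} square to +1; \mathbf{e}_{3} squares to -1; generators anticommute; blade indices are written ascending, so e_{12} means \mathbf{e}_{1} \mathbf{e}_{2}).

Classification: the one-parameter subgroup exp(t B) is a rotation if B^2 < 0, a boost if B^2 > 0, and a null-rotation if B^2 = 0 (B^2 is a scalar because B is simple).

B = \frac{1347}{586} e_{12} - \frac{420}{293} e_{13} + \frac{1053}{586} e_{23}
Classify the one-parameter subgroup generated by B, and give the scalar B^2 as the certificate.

B^2 term by term: the squares give (\frac{1347}{586})^2*(e_{12})^2 + (-\frac{420}{293})^2*(e_{13})^2 + (\frac{1053}{586})^2*(e_{23})^2 = \frac{1814409}{343396}*(-1) + \frac{176400}{85849}*(+1) + \frac{1108809}{343396}*(+1) = 0 (each basis 2-blade squares to minus the product of its generators' squares); cross terms between blades sharing an index anticommute and cancel. So B^2 = 0.
Answer: null-rotation, certificate B^2 = 0. Because 0 is invariant under every versor sandwich, the classification follows from its sign alone.


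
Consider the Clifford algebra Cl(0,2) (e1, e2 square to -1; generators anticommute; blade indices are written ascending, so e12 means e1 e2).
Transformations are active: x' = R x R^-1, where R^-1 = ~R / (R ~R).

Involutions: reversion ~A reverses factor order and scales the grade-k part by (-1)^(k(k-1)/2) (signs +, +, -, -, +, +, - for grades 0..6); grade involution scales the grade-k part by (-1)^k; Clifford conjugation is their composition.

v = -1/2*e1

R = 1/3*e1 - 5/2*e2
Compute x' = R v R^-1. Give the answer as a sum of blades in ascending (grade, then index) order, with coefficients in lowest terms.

~R = 1/3*e1 - 5/2*e2, and R ~R = -229/36, so R^-1 = ~R / (-229/36).
R v = 1/6 - 5/4*e12
Answer: 221/458*e1 + 30/229*e2


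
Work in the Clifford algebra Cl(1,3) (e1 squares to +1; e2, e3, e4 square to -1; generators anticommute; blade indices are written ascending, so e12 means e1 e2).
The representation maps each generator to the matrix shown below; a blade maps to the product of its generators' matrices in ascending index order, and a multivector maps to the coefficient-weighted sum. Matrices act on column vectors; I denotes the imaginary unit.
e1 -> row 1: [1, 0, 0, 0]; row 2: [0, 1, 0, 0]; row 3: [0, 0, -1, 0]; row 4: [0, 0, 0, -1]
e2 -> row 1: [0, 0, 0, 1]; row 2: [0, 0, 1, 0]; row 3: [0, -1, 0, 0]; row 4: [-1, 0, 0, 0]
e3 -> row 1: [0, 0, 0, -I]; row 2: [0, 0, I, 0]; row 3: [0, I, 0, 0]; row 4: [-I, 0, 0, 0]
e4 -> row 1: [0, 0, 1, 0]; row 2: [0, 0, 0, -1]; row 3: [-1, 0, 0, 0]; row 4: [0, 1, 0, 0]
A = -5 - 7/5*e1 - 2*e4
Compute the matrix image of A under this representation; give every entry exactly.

M = (-5)*1 + (-7/5)*rho(e1) + (-2)*rho(e4), summed entrywise (1 is the identity matrix):
Answer: row 1: [-32/5, 0, -2, 0]; row 2: [0, -32/5, 0, 2]; row 3: [2, 0, -18/5, 0]; row 4: [0, -2, 0, -18/5]


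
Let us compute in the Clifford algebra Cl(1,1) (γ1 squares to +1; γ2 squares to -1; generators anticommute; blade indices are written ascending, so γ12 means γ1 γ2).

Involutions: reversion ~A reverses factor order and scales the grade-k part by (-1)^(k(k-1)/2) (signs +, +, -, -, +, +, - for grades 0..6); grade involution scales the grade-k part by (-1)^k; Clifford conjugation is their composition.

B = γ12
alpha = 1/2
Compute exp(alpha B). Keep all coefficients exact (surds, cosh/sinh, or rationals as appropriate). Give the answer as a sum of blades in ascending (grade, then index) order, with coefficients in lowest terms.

B^2 = (1)^2*(γ12)^2 = 1*(+1) = 1 (a basis 2-blade squares to minus the product of its generators' squares).
B^2 = 1 — since the square is positive, the closed form is hyperbolic: l = 1, alpha*l = 1/2, so exp(alpha B) = cosh(1/2) + (sinh(1/2)/1)*B = cosh(1/2) + (sinh(1/2))*B.
Answer: cosh(1/2) + sinh(1/2)*γ12


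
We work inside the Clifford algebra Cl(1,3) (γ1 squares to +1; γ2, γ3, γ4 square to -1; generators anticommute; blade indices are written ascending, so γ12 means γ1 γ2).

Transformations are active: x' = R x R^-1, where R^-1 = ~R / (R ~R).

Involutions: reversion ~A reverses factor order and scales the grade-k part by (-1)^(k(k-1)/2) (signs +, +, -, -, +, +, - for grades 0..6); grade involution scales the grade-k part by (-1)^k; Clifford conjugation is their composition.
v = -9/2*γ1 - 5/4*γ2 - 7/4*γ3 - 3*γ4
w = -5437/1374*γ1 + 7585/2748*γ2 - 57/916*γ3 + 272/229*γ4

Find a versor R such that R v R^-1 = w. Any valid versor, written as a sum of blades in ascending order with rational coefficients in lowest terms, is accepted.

Construction: equal norms (both 53/8) license R = v + w = -5810/687*γ1 + 2075/1374*γ2 - 415/229*γ3 - 415/229*γ4 — nothing changes along that direction, while (v - w)/2 changes sign, so v maps onto w.
Answer: -5810/687*γ1 + 2075/1374*γ2 - 415/229*γ3 - 415/229*γ4


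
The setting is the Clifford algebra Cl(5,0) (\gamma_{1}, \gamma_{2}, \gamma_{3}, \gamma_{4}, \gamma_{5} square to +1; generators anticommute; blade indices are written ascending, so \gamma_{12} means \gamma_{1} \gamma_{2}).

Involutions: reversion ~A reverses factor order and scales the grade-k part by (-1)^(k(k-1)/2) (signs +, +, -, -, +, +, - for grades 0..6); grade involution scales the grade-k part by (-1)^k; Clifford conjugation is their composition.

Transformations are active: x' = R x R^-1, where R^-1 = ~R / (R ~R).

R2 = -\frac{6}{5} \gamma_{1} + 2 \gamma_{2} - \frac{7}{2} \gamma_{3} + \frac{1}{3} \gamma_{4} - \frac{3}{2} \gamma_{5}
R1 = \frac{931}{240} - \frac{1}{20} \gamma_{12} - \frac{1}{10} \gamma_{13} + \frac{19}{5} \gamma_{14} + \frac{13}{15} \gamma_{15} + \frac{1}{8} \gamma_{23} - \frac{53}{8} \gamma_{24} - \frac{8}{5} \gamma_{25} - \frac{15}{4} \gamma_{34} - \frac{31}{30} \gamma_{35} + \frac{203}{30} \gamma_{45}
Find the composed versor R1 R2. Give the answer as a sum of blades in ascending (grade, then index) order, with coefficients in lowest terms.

Distribute over the terms of R2 (each basis-blade product reordered to ascending indices, repeated generators contracted through their squares):
R1 (-\frac{6}{5} \gamma_{1}) = -\frac{931}{200} \gamma_{1} - \frac{3}{50} \gamma_{2} - \frac{3}{25} \gamma_{3} + \frac{114}{25} \gamma_{4} + \frac{26}{25} \gamma_{5} - \frac{3}{20} \gamma_{123} + \frac{159}{20} \gamma_{124} + \frac{48}{25} \gamma_{125} + \frac{9}{2} \gamma_{134} + \frac{31}{25} \gamma_{135} - \frac{203}{25} \gamma_{145}
R1 (2 \gamma_{2}) = -\frac{1}{10} \gamma_{1} + \frac{931}{120} \gamma_{2} - \frac{1}{4} \gamma_{3} + \frac{53}{4} \gamma_{4} + \frac{16}{5} \gamma_{5} + \frac{1}{5} \gamma_{123} - \frac{38}{5} \gamma_{124} - \frac{26}{15} \gamma_{125} - \frac{15}{2} \gamma_{234} - \frac{31}{15} \gamma_{235} + \frac{203}{15} \gamma_{245}
R1 (-\frac{7}{2} \gamma_{3}) = \frac{7}{20} \gamma_{1} - \frac{7}{16} \gamma_{2} - \frac{6517}{480} \gamma_{3} - \frac{105}{8} \gamma_{4} - \frac{217}{60} \gamma_{5} + \frac{7}{40} \gamma_{123} + \frac{133}{10} \gamma_{134} + \frac{91}{30} \gamma_{135} - \frac{371}{16} \gamma_{234} - \frac{28}{5} \gamma_{235} - \frac{1421}{60} \gamma_{345}
R1 (\frac{1}{3} \gamma_{4}) = \frac{19}{15} \gamma_{1} - \frac{53}{24} \gamma_{2} - \frac{5}{4} \gamma_{3} + \frac{931}{720} \gamma_{4} - \frac{203}{90} \gamma_{5} - \frac{1}{60} \gamma_{124} - \frac{1}{30} \gamma_{134} - \frac{13}{45} \gamma_{145} + \frac{1}{24} \gamma_{234} + \frac{8}{15} \gamma_{245} + \frac{31}{90} \gamma_{345}
R1 (-\frac{3}{2} \gamma_{5}) = -\frac{13}{10} \gamma_{1} + \frac{12}{5} \gamma_{2} + \frac{31}{20} \gamma_{3} - \frac{203}{20} \gamma_{4} - \frac{931}{160} \gamma_{5} + \frac{3}{40} \gamma_{125} + \frac{3}{20} \gamma_{135} - \frac{57}{10} \gamma_{145} - \frac{3}{16} \gamma_{235} + \frac{159}{16} \gamma_{245} + \frac{45}{8} \gamma_{345}
Summing the partial products and collecting blades:
Answer: -\frac{2663}{600} \gamma_{1} + \frac{2981}{400} \gamma_{2} - \frac{32753}{2400} \gamma_{3} - \frac{15019}{3600} \gamma_{4} - \frac{53647}{7200} \gamma_{5} + \frac{9}{40} \gamma_{123} + \frac{1}{3} \gamma_{124} + \frac{157}{600} \gamma_{125} + \frac{533}{30} \gamma_{134} + \frac{1327}{300} \gamma_{135} - \frac{6349}{450} \gamma_{145} - \frac{1471}{48} \gamma_{234} - \frac{377}{48} \gamma_{235} + \frac{5761}{240} \gamma_{245} - \frac{6377}{360} \gamma_{345}


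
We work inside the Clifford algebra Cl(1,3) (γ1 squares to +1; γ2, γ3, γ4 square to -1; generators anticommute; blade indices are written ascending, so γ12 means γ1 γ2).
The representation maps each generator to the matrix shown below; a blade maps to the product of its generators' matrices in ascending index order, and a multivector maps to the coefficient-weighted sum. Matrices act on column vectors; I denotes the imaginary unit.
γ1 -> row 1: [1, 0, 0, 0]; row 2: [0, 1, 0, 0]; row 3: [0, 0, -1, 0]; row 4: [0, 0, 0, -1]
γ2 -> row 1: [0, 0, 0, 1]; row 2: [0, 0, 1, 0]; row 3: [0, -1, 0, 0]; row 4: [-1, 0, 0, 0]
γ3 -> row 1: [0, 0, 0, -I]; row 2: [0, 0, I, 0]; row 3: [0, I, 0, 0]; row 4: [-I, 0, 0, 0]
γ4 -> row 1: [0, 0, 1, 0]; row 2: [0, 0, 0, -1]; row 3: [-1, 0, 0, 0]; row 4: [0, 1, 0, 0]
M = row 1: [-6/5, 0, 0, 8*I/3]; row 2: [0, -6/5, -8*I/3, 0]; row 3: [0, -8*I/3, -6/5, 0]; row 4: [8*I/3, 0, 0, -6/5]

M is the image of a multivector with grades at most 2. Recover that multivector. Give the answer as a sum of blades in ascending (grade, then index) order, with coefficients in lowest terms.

Method: the blade images are trace-orthogonal — tr(rho(e_A) rho(e_B)^-1) = 4 if A = B and 0 otherwise — and rho(e_A)^-1 = (e_A)^2 * rho(e_A) with (e_A)^2 = +1 or -1, so the coefficient of e_A in the preimage is (e_A)^2 * tr(M rho(e_A))/4.
Nonzero projections over blades of grade <= 2: 1: (1)^2 = +1, tr(M 1) = -24/5, coefficient -6/5; γ3: (γ3)^2 = -1, tr(M rho(γ3)) = 32/3, coefficient -8/3. Every other blade of grade <= 2 projects to 0.
Answer: -6/5 - 8/3*γ3


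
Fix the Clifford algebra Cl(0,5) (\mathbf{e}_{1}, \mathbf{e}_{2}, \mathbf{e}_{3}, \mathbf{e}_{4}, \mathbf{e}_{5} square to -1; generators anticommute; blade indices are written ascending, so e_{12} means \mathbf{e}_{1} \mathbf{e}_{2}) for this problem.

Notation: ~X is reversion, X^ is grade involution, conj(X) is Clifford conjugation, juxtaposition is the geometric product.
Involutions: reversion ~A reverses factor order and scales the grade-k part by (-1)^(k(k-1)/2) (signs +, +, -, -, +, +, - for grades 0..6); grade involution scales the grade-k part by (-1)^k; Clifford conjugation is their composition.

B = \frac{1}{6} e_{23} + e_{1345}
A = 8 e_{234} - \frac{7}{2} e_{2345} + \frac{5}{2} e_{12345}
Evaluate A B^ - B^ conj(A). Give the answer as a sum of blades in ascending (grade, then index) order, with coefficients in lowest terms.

first term: -\frac{5}{2} e_{2} - \frac{4}{3} e_{4} - \frac{7}{2} e_{12} + \frac{7}{12} e_{45} + 8 e_{125} - \frac{5}{12} e_{145}
second term: \frac{5}{2} e_{2} - \frac{4}{3} e_{4} + \frac{7}{2} e_{12} + \frac{7}{12} e_{45} + 8 e_{125} + \frac{5}{12} e_{145}
Answer: -5 e_{2} - 7 e_{12} - \frac{5}{6} e_{145}


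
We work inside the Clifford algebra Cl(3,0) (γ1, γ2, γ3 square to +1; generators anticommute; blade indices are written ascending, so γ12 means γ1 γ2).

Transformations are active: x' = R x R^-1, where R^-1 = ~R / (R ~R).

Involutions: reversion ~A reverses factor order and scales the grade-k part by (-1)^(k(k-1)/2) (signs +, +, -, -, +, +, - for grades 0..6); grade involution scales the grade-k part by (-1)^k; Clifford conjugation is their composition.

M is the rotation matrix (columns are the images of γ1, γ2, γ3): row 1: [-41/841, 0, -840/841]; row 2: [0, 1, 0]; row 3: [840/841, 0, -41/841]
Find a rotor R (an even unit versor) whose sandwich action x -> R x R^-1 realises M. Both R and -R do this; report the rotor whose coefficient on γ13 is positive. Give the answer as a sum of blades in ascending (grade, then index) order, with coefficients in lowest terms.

Method: write R = a + b12*γ12 + b13*γ13 + b23*γ23 with a^2 + b12^2 + b13^2 + b23^2 = 1 (so R^-1 = ~R). Expanding the columns R e_j ~R gives tr M = 4a^2 - 1 and, from the antisymmetric part, M21 - M12 = -4a*b12, M13 - M31 = 4a*b13, M32 - M23 = -4a*b23.
Here tr M = 759/841, so a^2 = (1 + tr M)/4 = 400/841 and a = ±20/29. Taking a = 20/29: M21 - M12 = 0, M13 - M31 = -1680/841, M32 - M23 = 0, giving b12 = 0, b13 = -21/29, b23 = 0, i.e. R = 20/29 - 21/29*γ13.
Its γ13 coefficient is negative, so report the other preimage -R.
Answer: -20/29 + 21/29*γ13. Key observation: the double cover Spin(3) -> SO(3) sends R and -R to the same matrix (trace 759/841 here), so the stated sign of the γ13 coefficient is what selects one sheet.


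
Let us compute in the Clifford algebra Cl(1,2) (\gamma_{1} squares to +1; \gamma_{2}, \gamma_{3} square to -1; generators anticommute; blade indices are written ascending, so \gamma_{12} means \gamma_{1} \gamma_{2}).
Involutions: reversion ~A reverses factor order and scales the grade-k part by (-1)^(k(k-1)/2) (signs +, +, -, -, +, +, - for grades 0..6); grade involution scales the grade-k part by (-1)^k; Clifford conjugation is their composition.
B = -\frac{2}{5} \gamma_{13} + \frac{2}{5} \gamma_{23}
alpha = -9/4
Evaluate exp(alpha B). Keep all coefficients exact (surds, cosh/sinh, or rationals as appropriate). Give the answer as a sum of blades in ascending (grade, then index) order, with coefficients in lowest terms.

B^2 term by term: the squares give (-\frac{2}{5})^2*(\gamma_{13})^2 + (\frac{2}{5})^2*(\gamma_{23})^2 = \frac{4}{25}*(+1) + \frac{4}{25}*(-1) = 0 (each basis 2-blade squares to minus the product of its generators' squares); cross terms between blades sharing an index anticommute and cancel. So B^2 = 0.
B^2 = 0, so the series closes: exp(alpha B) = 1 + alpha B (parabolic case).
Answer: 1 + \frac{9}{10} \gamma_{13} - \frac{9}{10} \gamma_{23}


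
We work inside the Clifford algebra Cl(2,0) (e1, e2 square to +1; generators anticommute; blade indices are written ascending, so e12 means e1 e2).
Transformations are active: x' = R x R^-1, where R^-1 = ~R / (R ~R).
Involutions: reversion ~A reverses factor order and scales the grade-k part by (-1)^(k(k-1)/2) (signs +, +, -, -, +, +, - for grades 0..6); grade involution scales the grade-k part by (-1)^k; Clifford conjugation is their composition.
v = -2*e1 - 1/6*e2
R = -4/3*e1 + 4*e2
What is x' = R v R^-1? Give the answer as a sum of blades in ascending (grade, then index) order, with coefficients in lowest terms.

~R = -4/3*e1 + 4*e2, and R ~R = 160/9, so R^-1 = ~R / (160/9).
R v = 2 + 74/9*e12
Answer: 17/10*e1 + 16/15*e2


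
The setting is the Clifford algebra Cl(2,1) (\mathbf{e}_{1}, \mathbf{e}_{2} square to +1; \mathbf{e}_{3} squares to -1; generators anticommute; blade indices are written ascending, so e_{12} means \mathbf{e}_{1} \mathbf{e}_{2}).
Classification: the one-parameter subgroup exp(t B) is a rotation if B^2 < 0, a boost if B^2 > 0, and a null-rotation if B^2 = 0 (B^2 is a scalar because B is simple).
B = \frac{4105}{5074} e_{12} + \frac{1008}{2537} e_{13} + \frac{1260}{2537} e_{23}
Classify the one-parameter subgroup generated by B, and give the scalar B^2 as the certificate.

B^2 term by term: the squares give (\frac{4105}{5074})^2*(e_{12})^2 + (\frac{1008}{2537})^2*(e_{13})^2 + (\frac{1260}{2537})^2*(e_{23})^2 = \frac{16851025}{25745476}*(-1) + \frac{1016064}{6436369}*(+1) + \frac{1587600}{6436369}*(+1) = -\frac{1}{4} (each basis 2-blade squares to minus the product of its generators' squares); cross terms between blades sharing an index anticommute and cancel. So B^2 = -\frac{1}{4}.
Answer: rotation, certificate B^2 = -\frac{1}{4}. One invariant decides it: the square -\frac{1}{4} survives every conjugation, and its sign is exactly the classification.


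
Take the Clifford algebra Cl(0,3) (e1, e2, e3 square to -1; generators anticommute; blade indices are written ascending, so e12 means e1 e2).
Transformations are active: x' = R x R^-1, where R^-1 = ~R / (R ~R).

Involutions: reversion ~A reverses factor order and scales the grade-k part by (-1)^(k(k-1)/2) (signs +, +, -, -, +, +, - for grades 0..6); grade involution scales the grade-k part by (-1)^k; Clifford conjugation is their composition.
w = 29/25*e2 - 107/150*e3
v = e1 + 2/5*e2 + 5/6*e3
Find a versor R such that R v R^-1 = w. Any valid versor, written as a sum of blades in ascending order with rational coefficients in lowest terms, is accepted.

Take R = v + w = e1 + 39/25*e2 + 3/25*e3. Because q(v) = q(w) = -1669/900, conjugation by R sends v exactly to w.
Answer: e1 + 39/25*e2 + 3/25*e3


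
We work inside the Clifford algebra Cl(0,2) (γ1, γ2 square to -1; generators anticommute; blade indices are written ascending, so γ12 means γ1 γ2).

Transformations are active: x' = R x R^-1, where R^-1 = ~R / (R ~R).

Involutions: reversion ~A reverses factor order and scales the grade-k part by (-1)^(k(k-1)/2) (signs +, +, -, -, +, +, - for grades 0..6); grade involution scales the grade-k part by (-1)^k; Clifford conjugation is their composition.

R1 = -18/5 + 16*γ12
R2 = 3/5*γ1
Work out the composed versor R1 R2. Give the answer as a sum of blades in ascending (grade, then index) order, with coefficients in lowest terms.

Distribute over the terms of R2 (each basis-blade product reordered to ascending indices, repeated generators contracted through their squares):
R1 (3/5*γ1) = -54/25*γ1 + 48/5*γ2
Answer: -54/25*γ1 + 48/5*γ2


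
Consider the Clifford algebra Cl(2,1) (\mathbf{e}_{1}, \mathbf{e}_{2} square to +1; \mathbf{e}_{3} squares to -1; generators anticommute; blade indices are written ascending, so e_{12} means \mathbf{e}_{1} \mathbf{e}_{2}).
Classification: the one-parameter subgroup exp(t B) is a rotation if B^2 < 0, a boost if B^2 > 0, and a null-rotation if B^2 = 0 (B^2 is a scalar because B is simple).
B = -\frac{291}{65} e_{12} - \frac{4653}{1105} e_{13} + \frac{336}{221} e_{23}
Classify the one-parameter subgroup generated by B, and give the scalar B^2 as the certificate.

B^2 term by term: the squares give (-\frac{291}{65})^2*(e_{12})^2 + (-\frac{4653}{1105})^2*(e_{13})^2 + (\frac{336}{221})^2*(e_{23})^2 = \frac{84681}{4225}*(-1) + \frac{21650409}{1221025}*(+1) + \frac{112896}{48841}*(+1) = 0 (each basis 2-blade squares to minus the product of its generators' squares); cross terms between blades sharing an index anticommute and cancel. So B^2 = 0.
Answer: null-rotation, certificate B^2 = 0. One invariant decides it: the square 0 survives every conjugation, and its sign is exactly the classification.


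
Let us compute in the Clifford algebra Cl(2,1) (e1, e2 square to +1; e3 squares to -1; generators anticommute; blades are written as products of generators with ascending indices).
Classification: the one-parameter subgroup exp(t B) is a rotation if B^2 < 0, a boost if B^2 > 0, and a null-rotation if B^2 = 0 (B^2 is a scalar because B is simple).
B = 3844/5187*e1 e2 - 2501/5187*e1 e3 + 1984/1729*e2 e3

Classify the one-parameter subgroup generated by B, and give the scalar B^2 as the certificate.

B^2 term by term: the squares give (3844/5187)^2*(e1 e2)^2 + (-2501/5187)^2*(e1 e3)^2 + (1984/1729)^2*(e2 e3)^2 = 14776336/26904969*(-1) + 6255001/26904969*(+1) + 3936256/2989441*(+1) = 1 (each basis 2-blade squares to minus the product of its generators' squares); cross terms between blades sharing an index anticommute and cancel. So B^2 = 1.
Answer: boost, certificate B^2 = 1. Key observation: B^2 = 1 is a conjugation invariant, so its sign decides the class regardless of the surface form of B.


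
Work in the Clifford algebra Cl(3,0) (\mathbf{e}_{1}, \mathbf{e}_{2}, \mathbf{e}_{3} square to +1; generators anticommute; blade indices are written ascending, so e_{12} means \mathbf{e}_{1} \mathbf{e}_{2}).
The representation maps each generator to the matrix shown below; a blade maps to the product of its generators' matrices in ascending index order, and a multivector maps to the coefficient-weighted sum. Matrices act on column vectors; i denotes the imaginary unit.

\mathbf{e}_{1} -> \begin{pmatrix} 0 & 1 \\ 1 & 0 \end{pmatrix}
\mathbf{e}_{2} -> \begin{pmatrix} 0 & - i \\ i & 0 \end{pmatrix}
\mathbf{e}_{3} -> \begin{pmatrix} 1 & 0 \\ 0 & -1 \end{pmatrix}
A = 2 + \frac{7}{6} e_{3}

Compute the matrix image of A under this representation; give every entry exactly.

M = (2)*1 + (\frac{7}{6})*rho(e_{3}), summed entrywise (1 is the identity matrix):
Answer: \begin{pmatrix} \frac{19}{6} & 0 \\ 0 & \frac{5}{6} \end{pmatrix}


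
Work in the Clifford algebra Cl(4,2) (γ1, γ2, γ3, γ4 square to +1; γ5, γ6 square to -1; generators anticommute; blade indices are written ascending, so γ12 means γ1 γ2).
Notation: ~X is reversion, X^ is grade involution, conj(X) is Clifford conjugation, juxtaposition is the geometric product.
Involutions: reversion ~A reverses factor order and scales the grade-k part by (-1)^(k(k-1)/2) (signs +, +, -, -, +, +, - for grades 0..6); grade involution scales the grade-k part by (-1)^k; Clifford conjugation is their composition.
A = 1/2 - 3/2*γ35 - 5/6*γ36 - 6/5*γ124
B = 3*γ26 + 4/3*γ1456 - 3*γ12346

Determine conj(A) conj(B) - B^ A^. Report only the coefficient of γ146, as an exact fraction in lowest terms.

first term: 5/2*γ23 - 3/2*γ26 - 18/5*γ36 - 5/2*γ124 - 18/5*γ146 - 8/5*γ256 - 10/9*γ1345 + 2*γ1346 + 2/3*γ1456 - 9/2*γ2356 + 3/2*γ12346 + 9/2*γ12456
second term: -5/2*γ23 + 3/2*γ26 + 18/5*γ36 + 5/2*γ124 + 18/5*γ146 + 8/5*γ256 - 10/9*γ1345 + 2*γ1346 + 2/3*γ1456 - 9/2*γ2356 + 3/2*γ12346 + 9/2*γ12456
Answer: -36/5


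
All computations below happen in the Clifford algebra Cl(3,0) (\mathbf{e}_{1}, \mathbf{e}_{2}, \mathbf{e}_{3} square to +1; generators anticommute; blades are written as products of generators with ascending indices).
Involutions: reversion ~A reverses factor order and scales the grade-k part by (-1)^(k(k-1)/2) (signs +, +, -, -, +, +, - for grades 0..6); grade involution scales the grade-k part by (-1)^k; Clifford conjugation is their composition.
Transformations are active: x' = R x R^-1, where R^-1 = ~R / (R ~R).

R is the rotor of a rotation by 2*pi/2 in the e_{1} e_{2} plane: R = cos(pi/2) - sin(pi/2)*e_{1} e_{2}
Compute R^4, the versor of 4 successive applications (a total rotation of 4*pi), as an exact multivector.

The rotor phase is half the rotation angle and phases add under composition, so 4 steps in the e_{1} e_{2} plane accumulate phase 4*(pi/2) = 2 \pi: R^4 = cos(2 \pi) - sin(2 \pi)*e_{1} e_{2}.
cos(2 \pi) = 1 and sin(2 \pi) = 0, so R^4 = 1. The total rotation 4*pi is 2 full turns, so every vector returns to itself, yet the rotor is +1, back on the identity sheet (an even number of 2*pi turns).
Answer: 1


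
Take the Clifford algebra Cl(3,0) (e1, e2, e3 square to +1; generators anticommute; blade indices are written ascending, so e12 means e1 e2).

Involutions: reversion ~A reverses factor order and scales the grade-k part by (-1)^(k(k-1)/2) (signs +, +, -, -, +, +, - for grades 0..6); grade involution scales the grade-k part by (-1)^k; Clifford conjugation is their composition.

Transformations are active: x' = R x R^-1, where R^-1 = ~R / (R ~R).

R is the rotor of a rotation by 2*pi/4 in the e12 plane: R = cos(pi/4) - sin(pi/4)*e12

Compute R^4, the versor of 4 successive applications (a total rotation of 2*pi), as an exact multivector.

The rotor phase is half the rotation angle and phases add under composition, so 4 steps in the e12 plane accumulate phase 4*(pi/4) = pi: R^4 = cos(pi) - sin(pi)*e12.
cos(pi) = -1 and sin(pi) = 0, so R^4 = -1. The total rotation 2*pi is 1 full turn, so every vector returns to itself, yet the rotor is -1, on the OTHER sheet of the double cover (an odd number of 2*pi turns).
Answer: -1


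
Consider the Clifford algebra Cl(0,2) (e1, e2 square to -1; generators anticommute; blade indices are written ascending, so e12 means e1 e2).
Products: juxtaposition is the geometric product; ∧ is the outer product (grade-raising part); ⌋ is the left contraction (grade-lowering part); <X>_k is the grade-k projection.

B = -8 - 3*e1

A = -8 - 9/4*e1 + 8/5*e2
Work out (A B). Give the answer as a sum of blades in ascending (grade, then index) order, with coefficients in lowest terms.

step 1: 229/4 + 42*e1 - 64/5*e2 + 24/5*e12
Answer: 229/4 + 42*e1 - 64/5*e2 + 24/5*e12


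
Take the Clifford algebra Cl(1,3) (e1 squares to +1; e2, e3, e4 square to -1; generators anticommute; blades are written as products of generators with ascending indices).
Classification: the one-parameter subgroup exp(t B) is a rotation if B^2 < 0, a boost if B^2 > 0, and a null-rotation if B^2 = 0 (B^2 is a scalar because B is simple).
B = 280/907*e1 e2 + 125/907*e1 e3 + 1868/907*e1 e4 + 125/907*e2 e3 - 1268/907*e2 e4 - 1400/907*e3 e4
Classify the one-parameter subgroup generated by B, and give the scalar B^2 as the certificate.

B^2 term by term: the squares give (280/907)^2*(e1 e2)^2 + (125/907)^2*(e1 e3)^2 + (1868/907)^2*(e1 e4)^2 + (125/907)^2*(e2 e3)^2 + (-1268/907)^2*(e2 e4)^2 + (-1400/907)^2*(e3 e4)^2 = 78400/822649*(+1) + 15625/822649*(+1) + 3489424/822649*(+1) + 15625/822649*(-1) + 1607824/822649*(-1) + 1960000/822649*(-1) = 0 (each basis 2-blade squares to minus the product of its generators' squares); cross terms between blades sharing an index anticommute and cancel; the commuting (index-disjoint) pairs give grade-4 terms 2*c*c'*(blade product), which cancel blade by blade — e1 e2 e3 e4: -784000/822649 + 317000/822649 + 467000/822649 = 0 — confirming B is simple. So B^2 = 0.
Answer: null-rotation, certificate B^2 = 0. No conjugation can change B^2 = 0; the sign gives the class.


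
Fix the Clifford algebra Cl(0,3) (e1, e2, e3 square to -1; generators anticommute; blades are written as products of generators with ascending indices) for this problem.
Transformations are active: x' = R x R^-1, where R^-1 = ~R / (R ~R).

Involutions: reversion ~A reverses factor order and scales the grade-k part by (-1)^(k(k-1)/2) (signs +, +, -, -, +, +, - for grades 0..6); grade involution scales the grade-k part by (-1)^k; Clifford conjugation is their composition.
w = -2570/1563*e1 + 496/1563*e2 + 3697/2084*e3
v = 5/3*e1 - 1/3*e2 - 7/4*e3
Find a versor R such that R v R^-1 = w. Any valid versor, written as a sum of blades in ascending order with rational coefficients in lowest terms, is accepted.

Key observation: q(v) = q(w) = -857/144 (sandwiches preserve the norm), so R = v + w = 35/1563*e1 - 25/1563*e2 + 25/1042*e3 works whenever it is invertible — the component of v along it is kept and (v - w)/2 reverses, sending v to w.
Answer: 35/1563*e1 - 25/1563*e2 + 25/1042*e3


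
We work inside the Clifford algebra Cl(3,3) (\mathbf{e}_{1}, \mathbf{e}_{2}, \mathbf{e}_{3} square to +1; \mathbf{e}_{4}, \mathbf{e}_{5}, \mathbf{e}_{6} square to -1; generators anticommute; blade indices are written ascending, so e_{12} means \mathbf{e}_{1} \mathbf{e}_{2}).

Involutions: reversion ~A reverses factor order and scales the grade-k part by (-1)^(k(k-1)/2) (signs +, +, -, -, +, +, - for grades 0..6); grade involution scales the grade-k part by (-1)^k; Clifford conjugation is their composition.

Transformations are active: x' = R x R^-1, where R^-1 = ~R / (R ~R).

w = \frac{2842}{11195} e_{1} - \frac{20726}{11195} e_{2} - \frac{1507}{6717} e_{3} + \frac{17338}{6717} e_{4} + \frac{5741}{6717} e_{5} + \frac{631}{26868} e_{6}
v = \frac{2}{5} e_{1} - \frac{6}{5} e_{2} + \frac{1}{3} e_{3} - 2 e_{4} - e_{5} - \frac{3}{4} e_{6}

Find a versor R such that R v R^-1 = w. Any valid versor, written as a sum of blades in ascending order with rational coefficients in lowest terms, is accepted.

Take R = v + w = \frac{1464}{2239} e_{1} - \frac{6832}{2239} e_{2} + \frac{244}{2239} e_{3} + \frac{3904}{6717} e_{4} - \frac{976}{6717} e_{5} - \frac{4880}{6717} e_{6}. Because q(v) = q(w) = -\frac{2773}{720}, conjugation by R sends v exactly to w.
Answer: \frac{1464}{2239} e_{1} - \frac{6832}{2239} e_{2} + \frac{244}{2239} e_{3} + \frac{3904}{6717} e_{4} - \frac{976}{6717} e_{5} - \frac{4880}{6717} e_{6}


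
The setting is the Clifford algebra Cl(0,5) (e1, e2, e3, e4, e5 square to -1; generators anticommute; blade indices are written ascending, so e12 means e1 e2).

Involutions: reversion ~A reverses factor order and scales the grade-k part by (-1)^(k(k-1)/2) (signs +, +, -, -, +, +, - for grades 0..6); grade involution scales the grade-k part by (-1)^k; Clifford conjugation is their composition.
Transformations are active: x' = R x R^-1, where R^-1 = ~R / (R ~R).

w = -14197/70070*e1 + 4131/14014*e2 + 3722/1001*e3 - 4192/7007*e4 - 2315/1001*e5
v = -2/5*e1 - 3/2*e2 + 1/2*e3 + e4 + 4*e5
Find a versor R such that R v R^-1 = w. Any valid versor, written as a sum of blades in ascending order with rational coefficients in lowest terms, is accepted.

The midline construction: v and w both square to -983/50, so reflecting in their sum -8445/14014*e1 - 8445/7007*e2 + 8445/2002*e3 + 2815/7007*e4 + 1689/1001*e5 exchanges them.
Answer: -8445/14014*e1 - 8445/7007*e2 + 8445/2002*e3 + 2815/7007*e4 + 1689/1001*e5


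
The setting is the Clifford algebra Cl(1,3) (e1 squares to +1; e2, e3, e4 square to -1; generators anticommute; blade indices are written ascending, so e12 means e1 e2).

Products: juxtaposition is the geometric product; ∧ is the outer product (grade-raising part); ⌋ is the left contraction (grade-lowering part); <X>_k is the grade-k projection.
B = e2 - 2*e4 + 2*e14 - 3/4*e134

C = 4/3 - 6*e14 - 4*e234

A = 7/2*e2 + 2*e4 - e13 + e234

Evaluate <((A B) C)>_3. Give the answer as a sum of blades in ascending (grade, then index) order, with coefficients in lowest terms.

step 1: 1/2 + 4*e1 + 3/4*e4 - 3/4*e12 + 3/2*e13 + 2*e23 - 9*e24 + e34 + 3*e123 - 7*e124 + 2*e134 + 21/8*e1234
step 2: 2/3 - 29/3*e1 - 38*e2 + 48*e3 - 15*e4 - 47*e12 + 36*e13 + 9*e14 - 121/12*e23 - 33/2*e24 + 31/3*e34 + 4*e123 - 46/3*e124 - 1/3*e134 - 20*e234 - 49/2*e1234
step 3: 4*e123 - 46/3*e124 - 1/3*e134 - 20*e234
Answer: 4*e123 - 46/3*e124 - 1/3*e134 - 20*e234


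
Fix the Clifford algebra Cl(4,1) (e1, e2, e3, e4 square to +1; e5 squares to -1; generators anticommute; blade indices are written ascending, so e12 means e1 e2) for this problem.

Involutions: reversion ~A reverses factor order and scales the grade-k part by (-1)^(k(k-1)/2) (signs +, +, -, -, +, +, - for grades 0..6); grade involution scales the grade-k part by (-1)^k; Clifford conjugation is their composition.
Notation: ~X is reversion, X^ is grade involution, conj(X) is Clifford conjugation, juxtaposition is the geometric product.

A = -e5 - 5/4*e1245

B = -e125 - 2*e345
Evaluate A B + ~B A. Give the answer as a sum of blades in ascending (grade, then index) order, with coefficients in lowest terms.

first term: 5/4*e4 - e12 - 2*e34 + 5/2*e123
second term: 5/4*e4 + e12 + 2*e34 - 5/2*e123
Answer: 5/2*e4


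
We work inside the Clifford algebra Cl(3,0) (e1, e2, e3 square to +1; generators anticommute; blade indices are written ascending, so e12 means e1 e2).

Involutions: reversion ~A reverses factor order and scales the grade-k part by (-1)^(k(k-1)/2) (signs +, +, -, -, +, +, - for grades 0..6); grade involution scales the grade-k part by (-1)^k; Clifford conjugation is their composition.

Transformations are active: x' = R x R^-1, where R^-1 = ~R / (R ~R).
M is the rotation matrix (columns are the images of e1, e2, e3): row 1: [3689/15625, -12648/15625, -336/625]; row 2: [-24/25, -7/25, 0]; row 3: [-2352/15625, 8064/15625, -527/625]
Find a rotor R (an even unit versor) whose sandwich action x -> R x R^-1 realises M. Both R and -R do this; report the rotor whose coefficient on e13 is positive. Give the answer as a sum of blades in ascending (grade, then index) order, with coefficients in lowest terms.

Method: write R = a + b12*e12 + b13*e13 + b23*e23 with a^2 + b12^2 + b13^2 + b23^2 = 1 (so R^-1 = ~R). Expanding the columns R e_j ~R gives tr M = 4a^2 - 1 and, from the antisymmetric part, M21 - M12 = -4a*b12, M13 - M31 = 4a*b13, M32 - M23 = -4a*b23.
Here tr M = -13861/15625, so a^2 = (1 + tr M)/4 = 441/15625 and a = ±21/125. Taking a = 21/125: M21 - M12 = -2352/15625, M13 - M31 = -6048/15625, M32 - M23 = 8064/15625, giving b12 = 28/125, b13 = -72/125, b23 = -96/125, i.e. R = 21/125 + 28/125*e12 - 72/125*e13 - 96/125*e23.
Its e13 coefficient is negative, so report the other preimage -R.
Answer: -21/125 - 28/125*e12 + 72/125*e13 + 96/125*e23. Uniqueness: Spin(3) -> SO(3) maps R and -R to the same rotation of trace -13861/15625; fixing the sign of the e13 coefficient removes the ambiguity.


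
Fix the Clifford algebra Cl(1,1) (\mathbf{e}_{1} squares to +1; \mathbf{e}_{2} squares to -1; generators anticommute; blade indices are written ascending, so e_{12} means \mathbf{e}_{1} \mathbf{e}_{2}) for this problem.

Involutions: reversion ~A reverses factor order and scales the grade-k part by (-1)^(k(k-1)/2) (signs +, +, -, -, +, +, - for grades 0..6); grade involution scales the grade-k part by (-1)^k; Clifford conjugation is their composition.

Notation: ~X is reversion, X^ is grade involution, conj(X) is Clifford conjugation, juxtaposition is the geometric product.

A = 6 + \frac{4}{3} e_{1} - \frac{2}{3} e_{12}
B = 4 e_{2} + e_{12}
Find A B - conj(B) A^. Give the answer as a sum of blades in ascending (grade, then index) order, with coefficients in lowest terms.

first term: -\frac{2}{3} + \frac{8}{3} e_{1} + \frac{76}{3} e_{2} + \frac{34}{3} e_{12}
second term: \frac{2}{3} + \frac{8}{3} e_{1} - \frac{76}{3} e_{2} - \frac{34}{3} e_{12}
Answer: -\frac{4}{3} + \frac{152}{3} e_{2} + \frac{68}{3} e_{12}


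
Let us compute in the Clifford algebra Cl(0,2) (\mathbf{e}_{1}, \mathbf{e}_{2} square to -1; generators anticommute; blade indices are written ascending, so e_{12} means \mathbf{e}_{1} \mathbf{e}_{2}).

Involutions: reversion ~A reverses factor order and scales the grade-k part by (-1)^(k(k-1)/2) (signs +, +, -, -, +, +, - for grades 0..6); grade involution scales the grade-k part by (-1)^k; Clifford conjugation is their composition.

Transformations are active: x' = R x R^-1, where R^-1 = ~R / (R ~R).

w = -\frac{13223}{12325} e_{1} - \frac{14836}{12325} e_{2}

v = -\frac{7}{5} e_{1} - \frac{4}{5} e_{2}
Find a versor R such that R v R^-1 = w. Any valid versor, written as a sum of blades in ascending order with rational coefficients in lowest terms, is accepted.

Sketch: the shared square -\frac{13}{5} makes R = v + w = -\frac{30478}{12325} e_{1} - \frac{24696}{12325} e_{2} the natural versor; its sandwich fixes that direction, negates (v - w)/2, and sends v to w.
Answer: -\frac{30478}{12325} e_{1} - \frac{24696}{12325} e_{2}


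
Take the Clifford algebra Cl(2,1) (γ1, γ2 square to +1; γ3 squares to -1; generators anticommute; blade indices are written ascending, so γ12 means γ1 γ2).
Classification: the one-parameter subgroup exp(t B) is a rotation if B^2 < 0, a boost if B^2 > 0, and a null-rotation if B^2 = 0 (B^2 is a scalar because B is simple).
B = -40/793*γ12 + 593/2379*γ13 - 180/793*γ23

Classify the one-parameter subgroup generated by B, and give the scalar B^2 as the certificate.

B^2 term by term: the squares give (-40/793)^2*(γ12)^2 + (593/2379)^2*(γ13)^2 + (-180/793)^2*(γ23)^2 = 1600/628849*(-1) + 351649/5659641*(+1) + 32400/628849*(+1) = 1/9 (each basis 2-blade squares to minus the product of its generators' squares); cross terms between blades sharing an index anticommute and cancel. So B^2 = 1/9.
Answer: boost, certificate B^2 = 1/9. Note: conjugating B changes its blade decomposition but never the scalar B^2 = 1/9, whose sign settles the classification.


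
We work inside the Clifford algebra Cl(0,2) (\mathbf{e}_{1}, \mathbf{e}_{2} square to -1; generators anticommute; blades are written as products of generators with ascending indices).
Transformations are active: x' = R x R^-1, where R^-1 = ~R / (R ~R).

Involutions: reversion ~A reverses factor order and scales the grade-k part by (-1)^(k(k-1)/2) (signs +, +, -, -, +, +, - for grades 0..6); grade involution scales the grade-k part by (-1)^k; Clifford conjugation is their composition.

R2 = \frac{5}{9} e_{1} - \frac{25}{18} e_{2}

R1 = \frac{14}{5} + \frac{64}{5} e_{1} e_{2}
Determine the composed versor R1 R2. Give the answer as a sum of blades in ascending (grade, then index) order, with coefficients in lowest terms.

Distribute over the terms of R1 (each basis-blade product reordered to ascending indices, repeated generators contracted through their squares):
(\frac{14}{5}) R2 = \frac{14}{9} e_{1} - \frac{35}{9} e_{2}
(\frac{64}{5} e_{1} e_{2}) R2 = \frac{160}{9} e_{1} + \frac{64}{9} e_{2}
Summing the partial products and collecting blades:
Answer: \frac{58}{3} e_{1} + \frac{29}{9} e_{2}


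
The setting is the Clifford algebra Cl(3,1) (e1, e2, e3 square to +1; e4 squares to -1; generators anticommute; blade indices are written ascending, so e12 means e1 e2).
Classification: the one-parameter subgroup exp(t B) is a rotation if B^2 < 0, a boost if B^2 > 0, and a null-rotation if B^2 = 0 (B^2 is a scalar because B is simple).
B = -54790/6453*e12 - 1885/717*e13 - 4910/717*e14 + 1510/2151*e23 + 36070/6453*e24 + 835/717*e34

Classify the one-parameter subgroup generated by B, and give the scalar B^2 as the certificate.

B^2 term by term: the squares give (-54790/6453)^2*(e12)^2 + (-1885/717)^2*(e13)^2 + (-4910/717)^2*(e14)^2 + (1510/2151)^2*(e23)^2 + (36070/6453)^2*(e24)^2 + (835/717)^2*(e34)^2 = 3001944100/41641209*(-1) + 3553225/514089*(-1) + 24108100/514089*(+1) + 2280100/4626801*(-1) + 1301044900/41641209*(+1) + 697225/514089*(+1) = 0 (each basis 2-blade squares to minus the product of its generators' squares); cross terms between blades sharing an index anticommute and cancel; the commuting (index-disjoint) pairs give grade-4 terms 2*c*c'*(blade product), which cancel blade by blade — e1234: -91499300/4626801 + 135983900/4626801 - 14828200/1542267 = 0 — confirming B is simple. So B^2 = 0.
Answer: null-rotation, certificate B^2 = 0. Key observation: B^2 = 0 is a conjugation invariant, so its sign decides the class regardless of the surface form of B.


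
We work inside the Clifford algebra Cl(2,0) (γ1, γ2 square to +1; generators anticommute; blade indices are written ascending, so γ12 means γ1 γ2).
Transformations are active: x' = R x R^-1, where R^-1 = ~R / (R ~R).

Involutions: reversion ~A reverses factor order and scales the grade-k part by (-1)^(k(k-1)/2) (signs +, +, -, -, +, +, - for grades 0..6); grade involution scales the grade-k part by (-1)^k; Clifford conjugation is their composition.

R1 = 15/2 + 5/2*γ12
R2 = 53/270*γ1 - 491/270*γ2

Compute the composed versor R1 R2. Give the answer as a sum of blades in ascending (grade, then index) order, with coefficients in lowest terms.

Distribute over the terms of R1 (each basis-blade product reordered to ascending indices, repeated generators contracted through their squares):
(15/2) R2 = 53/36*γ1 - 491/36*γ2
(5/2*γ12) R2 = -491/108*γ1 - 53/108*γ2
Summing the partial products and collecting blades:
Answer: -83/27*γ1 - 763/54*γ2


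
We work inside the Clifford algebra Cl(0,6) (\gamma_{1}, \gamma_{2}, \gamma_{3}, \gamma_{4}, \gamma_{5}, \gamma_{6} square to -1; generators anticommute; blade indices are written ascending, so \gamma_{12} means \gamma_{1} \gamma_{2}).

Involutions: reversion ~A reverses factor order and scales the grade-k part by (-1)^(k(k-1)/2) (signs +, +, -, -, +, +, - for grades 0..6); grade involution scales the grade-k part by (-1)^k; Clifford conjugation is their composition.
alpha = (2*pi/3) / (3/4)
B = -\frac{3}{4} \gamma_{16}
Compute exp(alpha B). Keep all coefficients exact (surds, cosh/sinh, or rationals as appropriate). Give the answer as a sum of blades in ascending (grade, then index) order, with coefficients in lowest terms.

B^2 = (-\frac{3}{4})^2*(\gamma_{16})^2 = \frac{9}{16}*(-1) = -\frac{9}{16} (a basis 2-blade squares to minus the product of its generators' squares).
B^2 = -\frac{9}{16} — a negative square means the series sums to a rotation: l = \frac{3}{4}, alpha*l = \frac{2 \pi}{3}, so exp(alpha B) = cos(\frac{2 \pi}{3}) + (sin(\frac{2 \pi}{3})/(\frac{3}{4}))*B = - \frac{1}{2} + (\frac{2 \sqrt{3}}{3})*B.
Answer: - \frac{1}{2} - \frac{\sqrt{3}}{2} \gamma_{16}
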